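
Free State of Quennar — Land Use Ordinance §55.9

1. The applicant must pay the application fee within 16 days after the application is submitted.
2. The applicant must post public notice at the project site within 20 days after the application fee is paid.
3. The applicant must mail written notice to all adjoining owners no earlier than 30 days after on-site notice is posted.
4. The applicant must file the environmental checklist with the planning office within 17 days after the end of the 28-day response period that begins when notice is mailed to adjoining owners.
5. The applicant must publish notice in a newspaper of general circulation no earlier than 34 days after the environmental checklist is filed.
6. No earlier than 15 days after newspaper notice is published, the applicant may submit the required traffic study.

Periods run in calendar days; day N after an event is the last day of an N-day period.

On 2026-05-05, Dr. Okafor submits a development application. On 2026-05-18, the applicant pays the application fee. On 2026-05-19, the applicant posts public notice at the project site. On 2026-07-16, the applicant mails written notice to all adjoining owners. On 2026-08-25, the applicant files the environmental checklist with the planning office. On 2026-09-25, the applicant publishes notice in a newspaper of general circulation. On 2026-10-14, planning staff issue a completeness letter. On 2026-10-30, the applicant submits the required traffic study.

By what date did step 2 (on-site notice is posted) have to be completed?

Step 2 runs from 2026-05-18, when the application fee is paid. 20 days after 2026-05-18 is 2026-06-07.

2026-06-07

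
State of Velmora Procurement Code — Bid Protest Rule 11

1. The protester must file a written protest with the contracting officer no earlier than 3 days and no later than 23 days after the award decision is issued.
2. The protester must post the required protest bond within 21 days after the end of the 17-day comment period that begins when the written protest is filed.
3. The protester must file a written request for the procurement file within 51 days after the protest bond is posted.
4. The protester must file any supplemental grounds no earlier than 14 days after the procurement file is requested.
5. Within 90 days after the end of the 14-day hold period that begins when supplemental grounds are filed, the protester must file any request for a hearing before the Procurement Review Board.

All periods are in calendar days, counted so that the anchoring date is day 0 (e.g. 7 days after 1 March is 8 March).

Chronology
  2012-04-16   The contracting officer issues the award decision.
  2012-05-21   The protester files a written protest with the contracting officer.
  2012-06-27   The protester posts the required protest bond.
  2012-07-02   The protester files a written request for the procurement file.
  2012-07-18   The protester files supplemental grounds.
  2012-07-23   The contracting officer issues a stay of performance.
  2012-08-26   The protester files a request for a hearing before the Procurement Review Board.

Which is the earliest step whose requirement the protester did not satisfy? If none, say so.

Step 1

(1) the permitted window runs from 2012-04-16 + 3 = 2012-04-19 to 2012-04-16 + 23 = 2012-05-09; 2012-05-21 is 12 days past the end of the window.
Later steps need not be reached.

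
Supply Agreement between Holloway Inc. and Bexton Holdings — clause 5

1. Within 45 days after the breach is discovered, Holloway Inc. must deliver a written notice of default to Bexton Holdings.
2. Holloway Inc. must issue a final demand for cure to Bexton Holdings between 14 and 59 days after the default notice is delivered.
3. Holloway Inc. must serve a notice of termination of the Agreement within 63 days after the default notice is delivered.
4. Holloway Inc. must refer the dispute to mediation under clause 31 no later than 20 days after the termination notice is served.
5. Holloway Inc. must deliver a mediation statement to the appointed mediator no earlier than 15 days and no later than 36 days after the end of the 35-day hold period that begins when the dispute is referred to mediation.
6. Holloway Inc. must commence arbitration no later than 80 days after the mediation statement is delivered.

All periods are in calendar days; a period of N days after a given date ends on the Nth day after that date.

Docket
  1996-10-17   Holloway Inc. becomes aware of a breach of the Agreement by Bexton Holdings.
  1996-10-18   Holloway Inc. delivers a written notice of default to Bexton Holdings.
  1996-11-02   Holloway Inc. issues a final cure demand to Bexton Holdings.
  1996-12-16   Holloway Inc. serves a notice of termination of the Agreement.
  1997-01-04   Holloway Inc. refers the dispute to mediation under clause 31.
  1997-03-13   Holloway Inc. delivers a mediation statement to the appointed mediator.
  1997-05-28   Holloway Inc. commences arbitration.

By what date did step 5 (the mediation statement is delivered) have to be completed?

1997-03-16

The dispute is referred to mediation on 1997-01-04; the 35-day hold period therefore ends 1997-02-08, and step 5 runs from that date. The window is 15–36 days after 1997-02-08; it closes on 1997-03-16.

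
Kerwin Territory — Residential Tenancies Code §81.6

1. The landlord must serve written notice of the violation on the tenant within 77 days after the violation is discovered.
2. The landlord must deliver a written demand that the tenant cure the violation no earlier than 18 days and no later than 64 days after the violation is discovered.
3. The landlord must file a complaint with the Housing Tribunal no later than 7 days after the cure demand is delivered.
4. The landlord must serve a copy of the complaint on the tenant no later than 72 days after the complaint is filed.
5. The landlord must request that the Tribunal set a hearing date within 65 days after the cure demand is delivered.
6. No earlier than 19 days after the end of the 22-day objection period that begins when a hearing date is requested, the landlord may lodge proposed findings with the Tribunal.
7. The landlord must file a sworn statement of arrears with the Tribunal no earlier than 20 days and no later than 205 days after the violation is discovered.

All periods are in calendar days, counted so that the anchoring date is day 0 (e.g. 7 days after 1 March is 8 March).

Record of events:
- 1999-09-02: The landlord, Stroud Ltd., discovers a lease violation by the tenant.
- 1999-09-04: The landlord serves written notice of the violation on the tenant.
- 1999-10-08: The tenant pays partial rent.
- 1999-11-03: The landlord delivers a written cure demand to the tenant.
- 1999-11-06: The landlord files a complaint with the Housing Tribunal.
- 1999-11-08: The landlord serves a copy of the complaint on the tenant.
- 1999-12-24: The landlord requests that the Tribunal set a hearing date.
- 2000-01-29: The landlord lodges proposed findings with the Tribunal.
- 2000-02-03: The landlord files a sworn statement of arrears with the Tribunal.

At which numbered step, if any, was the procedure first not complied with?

(1) due by 1999-09-02 + 77 days = 1999-11-18; done 1999-09-04 — timely.
(2) the permitted window runs from 1999-09-02 + 18 = 1999-09-20 to 1999-09-02 + 64 = 1999-11-05; done 1999-11-03, which is between those dates.
(3) due by 1999-11-03 + 7 days = 1999-11-10; completed 1999-11-06, before the deadline.
(4) due by 1999-11-06 + 72 days = 2000-01-17; completed 1999-11-08, before the deadline.
(5) due by 1999-11-03 + 65 days = 2000-01-07; completed 1999-12-24, before the deadline.
(6) permitted from 2000-01-15 + 19 days = 2000-02-03 onward; acted on 2000-01-29, 5 days prematurely.
Later steps need not be reached.

Step 6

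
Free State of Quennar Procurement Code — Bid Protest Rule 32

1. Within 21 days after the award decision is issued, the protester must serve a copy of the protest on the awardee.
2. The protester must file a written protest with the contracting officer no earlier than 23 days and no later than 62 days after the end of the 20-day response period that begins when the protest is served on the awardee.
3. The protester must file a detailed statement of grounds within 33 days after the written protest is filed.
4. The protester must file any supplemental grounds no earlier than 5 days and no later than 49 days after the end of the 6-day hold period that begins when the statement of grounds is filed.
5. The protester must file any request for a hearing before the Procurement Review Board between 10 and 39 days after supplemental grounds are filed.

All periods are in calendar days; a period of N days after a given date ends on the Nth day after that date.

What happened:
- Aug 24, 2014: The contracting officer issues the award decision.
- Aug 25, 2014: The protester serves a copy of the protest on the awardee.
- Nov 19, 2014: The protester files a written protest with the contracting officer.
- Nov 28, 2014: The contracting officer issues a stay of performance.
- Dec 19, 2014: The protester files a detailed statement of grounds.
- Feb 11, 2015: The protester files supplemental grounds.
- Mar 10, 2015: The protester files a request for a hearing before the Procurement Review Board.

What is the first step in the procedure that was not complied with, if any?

(1) due by Aug 24, 2014 + 21 days = Sep 14, 2014; completed Aug 25, 2014, before the deadline.
(2) the permitted window runs from Sep 14, 2014 + 23 = Oct 7, 2014 to Sep 14, 2014 + 62 = Nov 15, 2014; done Nov 19, 2014 — 4 days after the window closed.
No need to go further; step 2 was not satisfied.

Step 2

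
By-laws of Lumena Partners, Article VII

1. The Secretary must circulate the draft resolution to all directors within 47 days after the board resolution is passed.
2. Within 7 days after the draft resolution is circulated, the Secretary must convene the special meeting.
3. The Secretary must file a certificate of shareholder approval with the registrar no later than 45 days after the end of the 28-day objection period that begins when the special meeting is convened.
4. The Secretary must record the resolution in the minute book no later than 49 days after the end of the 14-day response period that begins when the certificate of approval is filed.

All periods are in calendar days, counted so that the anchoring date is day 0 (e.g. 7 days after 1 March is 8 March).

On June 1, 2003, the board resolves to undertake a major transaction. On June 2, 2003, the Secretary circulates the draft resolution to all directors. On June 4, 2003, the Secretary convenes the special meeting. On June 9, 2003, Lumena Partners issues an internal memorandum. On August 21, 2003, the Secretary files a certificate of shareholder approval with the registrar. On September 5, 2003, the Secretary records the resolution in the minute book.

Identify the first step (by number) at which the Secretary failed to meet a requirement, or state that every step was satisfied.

(1) due by June 1, 2003 + 47 days = July 18, 2003; done June 2, 2003 — timely.
(2) due by June 2, 2003 + 7 days = June 9, 2003; June 4, 2003 is within that limit.
(3) due by July 2, 2003 + 45 days = August 16, 2003; not done until August 21, 2003, 5 days after the deadline.

Step 3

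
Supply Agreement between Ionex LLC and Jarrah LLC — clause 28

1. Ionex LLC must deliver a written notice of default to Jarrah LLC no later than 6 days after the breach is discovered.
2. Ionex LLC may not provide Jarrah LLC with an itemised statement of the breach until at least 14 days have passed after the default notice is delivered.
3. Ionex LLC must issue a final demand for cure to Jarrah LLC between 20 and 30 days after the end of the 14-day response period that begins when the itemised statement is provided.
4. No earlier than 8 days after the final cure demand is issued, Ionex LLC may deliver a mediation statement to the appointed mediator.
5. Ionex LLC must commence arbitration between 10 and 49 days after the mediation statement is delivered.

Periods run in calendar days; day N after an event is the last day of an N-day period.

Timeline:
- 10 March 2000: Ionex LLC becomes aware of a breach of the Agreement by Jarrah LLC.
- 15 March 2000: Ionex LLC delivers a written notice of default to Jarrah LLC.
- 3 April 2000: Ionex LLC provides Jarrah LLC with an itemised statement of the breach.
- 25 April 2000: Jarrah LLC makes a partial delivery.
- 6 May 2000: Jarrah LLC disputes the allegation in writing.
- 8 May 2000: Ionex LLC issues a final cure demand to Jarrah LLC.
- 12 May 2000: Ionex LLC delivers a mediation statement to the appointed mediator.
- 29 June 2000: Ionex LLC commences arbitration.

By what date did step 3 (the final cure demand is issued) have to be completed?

17 May 2000

The itemised statement is provided on 3 April 2000; the 14-day response period therefore ends 17 April 2000, and step 3 runs from that date. The window is 20–30 days after 17 April 2000; it closes on 17 May 2000.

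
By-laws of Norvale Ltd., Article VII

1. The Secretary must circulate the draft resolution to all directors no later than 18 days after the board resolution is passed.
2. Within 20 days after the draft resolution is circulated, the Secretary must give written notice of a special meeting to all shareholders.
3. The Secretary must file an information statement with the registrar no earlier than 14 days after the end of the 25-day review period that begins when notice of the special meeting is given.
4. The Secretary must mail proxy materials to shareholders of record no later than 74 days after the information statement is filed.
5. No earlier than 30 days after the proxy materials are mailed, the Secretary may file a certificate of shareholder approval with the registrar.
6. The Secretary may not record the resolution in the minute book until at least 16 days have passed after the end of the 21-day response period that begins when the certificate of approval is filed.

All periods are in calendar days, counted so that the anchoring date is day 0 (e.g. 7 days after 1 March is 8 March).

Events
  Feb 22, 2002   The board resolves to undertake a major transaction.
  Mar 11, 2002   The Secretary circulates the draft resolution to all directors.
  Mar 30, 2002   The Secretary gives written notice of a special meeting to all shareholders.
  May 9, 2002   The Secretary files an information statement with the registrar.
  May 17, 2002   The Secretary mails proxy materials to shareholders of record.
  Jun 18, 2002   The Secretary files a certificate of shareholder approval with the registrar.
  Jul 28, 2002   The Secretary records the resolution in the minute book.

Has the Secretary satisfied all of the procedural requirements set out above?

Yes

Step 1: 18 days after Feb 22, 2002 (when the board resolution is passed) is Mar 12, 2002; Mar 11, 2002 is within that limit.
Step 2: 20 days after Mar 11, 2002 (when the draft resolution is circulated) is Mar 31, 2002; completed Mar 30, 2002, before the deadline.
Step 3: the earliest permitted date is 14 days after Apr 24, 2002 (end of the 25-day review period, which began when notice of the special meeting is given on Mar 30, 2002), i.e. May 8, 2002; done May 9, 2002 — permitted.
Step 4: 74 days after May 9, 2002 (when the information statement is filed) is Jul 22, 2002; completed May 17, 2002, before the deadline.
Step 5: the earliest permitted date is 30 days after May 17, 2002 (when the proxy materials are mailed), i.e. Jun 16, 2002; Jun 18, 2002 is on or after that date.
Step 6: the earliest permitted date is 16 days after Jul 9, 2002 (end of the 21-day response period, which began when the certificate of approval is filed on Jun 18, 2002), i.e. Jul 25, 2002; done Jul 28, 2002 — permitted.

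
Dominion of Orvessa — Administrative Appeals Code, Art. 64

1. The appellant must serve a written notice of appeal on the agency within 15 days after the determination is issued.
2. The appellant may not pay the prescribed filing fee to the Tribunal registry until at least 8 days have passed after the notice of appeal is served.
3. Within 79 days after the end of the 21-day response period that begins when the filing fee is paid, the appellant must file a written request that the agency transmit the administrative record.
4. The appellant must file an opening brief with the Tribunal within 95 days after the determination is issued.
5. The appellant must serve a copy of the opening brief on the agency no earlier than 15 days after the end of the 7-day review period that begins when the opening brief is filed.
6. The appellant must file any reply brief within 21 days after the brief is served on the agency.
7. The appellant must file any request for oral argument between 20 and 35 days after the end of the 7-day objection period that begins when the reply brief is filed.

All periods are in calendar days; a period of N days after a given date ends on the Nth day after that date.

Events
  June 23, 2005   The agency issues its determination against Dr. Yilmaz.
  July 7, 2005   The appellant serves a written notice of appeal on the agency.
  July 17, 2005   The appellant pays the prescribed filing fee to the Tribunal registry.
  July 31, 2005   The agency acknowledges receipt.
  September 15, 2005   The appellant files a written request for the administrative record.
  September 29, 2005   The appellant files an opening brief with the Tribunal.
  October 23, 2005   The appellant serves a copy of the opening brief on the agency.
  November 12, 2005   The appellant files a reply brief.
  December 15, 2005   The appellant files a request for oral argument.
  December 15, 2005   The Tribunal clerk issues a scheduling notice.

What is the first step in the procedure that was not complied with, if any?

Step 1 — counting 15 days from June 23, 2005 (when the determination is issued) gives a deadline of July 8, 2005; done July 7, 2005 — timely.
Step 2 — must wait 8 days from July 7, 2005 (when the notice of appeal is served), so not before July 15, 2005; done July 17, 2005 — permitted.
Step 3 — counting 79 days from August 7, 2005 (end of the 21-day response period, which began when the filing fee is paid on July 17, 2005) gives a deadline of October 25, 2005; done September 15, 2005 — timely.
Step 4 — counting 95 days from June 23, 2005 (when the determination is issued) gives a deadline of September 26, 2005; not done until September 29, 2005, 3 days after the deadline.

Step 4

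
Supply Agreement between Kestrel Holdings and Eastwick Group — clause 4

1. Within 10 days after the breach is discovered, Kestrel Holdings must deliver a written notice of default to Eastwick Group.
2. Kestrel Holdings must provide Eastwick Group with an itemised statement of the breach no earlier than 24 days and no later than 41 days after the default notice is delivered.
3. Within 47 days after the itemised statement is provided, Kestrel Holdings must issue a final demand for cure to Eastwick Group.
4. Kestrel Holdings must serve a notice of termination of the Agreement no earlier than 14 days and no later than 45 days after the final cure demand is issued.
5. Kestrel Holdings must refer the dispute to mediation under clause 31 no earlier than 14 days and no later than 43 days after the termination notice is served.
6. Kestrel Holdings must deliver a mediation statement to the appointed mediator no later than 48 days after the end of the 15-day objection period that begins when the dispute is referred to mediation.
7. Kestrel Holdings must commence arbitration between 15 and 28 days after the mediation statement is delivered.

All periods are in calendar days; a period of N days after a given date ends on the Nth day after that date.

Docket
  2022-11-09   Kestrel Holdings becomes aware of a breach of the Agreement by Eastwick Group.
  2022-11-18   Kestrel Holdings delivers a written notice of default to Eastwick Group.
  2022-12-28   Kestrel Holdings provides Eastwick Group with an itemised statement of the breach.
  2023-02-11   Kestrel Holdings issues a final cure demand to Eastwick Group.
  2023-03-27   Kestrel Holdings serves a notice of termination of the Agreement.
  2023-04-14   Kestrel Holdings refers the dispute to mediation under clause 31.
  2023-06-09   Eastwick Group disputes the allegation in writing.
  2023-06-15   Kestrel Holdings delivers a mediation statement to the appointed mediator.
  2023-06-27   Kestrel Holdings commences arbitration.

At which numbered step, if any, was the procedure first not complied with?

Step 7

(1) due by 2022-11-09 + 10 days = 2022-11-19; 2022-11-18 is within that limit.
(2) the permitted window runs from 2022-11-18 + 24 = 2022-12-12 to 2022-11-18 + 41 = 2022-12-29; 2022-12-28 falls inside that range.
(3) due by 2022-12-28 + 47 days = 2023-02-13; completed 2023-02-11, before the deadline.
(4) the permitted window runs from 2023-02-11 + 14 = 2023-02-25 to 2023-02-11 + 45 = 2023-03-28; done 2023-03-27, which is between those dates.
(5) the permitted window runs from 2023-03-27 + 14 = 2023-04-10 to 2023-03-27 + 43 = 2023-05-09; 2023-04-14 falls inside that range.
(6) due by 2023-04-29 + 48 days = 2023-06-16; done 2023-06-15 — timely.
(7) the permitted window runs from 2023-06-15 + 15 = 2023-06-30 to 2023-06-15 + 28 = 2023-07-13; done 2023-06-27 — 3 days before the window opened.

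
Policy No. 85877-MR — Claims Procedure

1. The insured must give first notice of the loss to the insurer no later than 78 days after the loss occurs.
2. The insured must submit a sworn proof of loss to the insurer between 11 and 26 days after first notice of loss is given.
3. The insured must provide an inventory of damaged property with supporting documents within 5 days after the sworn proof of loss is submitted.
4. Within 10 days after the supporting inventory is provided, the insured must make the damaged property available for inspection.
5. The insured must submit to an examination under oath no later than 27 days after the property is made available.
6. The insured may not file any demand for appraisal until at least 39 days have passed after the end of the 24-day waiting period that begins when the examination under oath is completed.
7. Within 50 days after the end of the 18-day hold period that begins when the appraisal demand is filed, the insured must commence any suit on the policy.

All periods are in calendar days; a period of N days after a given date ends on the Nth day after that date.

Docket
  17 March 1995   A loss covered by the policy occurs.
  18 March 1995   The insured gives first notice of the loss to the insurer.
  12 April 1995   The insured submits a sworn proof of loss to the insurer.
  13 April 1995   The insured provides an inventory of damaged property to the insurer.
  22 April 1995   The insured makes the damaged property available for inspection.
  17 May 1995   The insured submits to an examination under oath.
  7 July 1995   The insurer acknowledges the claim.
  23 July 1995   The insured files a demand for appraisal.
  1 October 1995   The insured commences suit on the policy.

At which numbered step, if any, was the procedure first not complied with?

Step 7

Step 1: 78 days after 17 March 1995 (when the loss occurs) is 3 June 1995; 18 March 1995 is within that limit.
Step 2: the window is 11–26 days after 18 March 1995 (when first notice of loss is given), so 29 March 1995 through 13 April 1995; done 12 April 1995 — within the window.
Step 3: 5 days after 12 April 1995 (when the sworn proof of loss is submitted) is 17 April 1995; 13 April 1995 is within that limit.
Step 4: 10 days after 13 April 1995 (when the supporting inventory is provided) is 23 April 1995; completed 22 April 1995, before the deadline.
Step 5: 27 days after 22 April 1995 (when the property is made available) is 19 May 1995; completed 17 May 1995, before the deadline.
Step 6: the earliest permitted date is 39 days after 10 June 1995 (end of the 24-day waiting period, which began when the examination under oath is completed on 17 May 1995), i.e. 19 July 1995; 23 July 1995 is on or after that date.
Step 7: 50 days after 10 August 1995 (end of the 18-day hold period, which began when the appraisal demand is filed on 23 July 1995) is 29 September 1995; not done until 1 October 1995, 2 days after the deadline.
The procedure was therefore not followed at step 7.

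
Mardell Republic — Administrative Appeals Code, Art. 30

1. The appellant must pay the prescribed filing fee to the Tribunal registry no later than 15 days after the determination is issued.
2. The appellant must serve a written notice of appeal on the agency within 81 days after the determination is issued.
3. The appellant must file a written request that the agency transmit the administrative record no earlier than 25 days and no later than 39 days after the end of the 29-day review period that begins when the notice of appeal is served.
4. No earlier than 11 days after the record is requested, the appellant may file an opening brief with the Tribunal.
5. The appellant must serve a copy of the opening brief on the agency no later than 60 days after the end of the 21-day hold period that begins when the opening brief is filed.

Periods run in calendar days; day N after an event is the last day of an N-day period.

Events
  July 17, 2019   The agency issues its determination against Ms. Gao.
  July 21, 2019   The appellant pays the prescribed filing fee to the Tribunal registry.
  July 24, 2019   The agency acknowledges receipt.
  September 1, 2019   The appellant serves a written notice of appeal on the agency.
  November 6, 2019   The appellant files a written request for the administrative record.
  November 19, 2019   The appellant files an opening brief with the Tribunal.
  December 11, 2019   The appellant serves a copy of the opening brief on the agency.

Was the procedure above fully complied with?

Yes

Step 1: 15 days after July 17, 2019 (when the determination is issued) is August 1, 2019; July 21, 2019 is within that limit.
Step 2: 81 days after July 17, 2019 (when the determination is issued) is October 6, 2019; completed September 1, 2019, before the deadline.
Step 3: the window is 25–39 days after September 30, 2019 (end of the 29-day review period, which began when the notice of appeal is served on September 1, 2019), so October 25, 2019 through November 8, 2019; done November 6, 2019, which is between those dates.
Step 4: the earliest permitted date is 11 days after November 6, 2019 (when the record is requested), i.e. November 17, 2019; November 19, 2019 is on or after that date.
Step 5: 60 days after December 10, 2019 (end of the 21-day hold period, which began when the opening brief is filed on November 19, 2019) is February 8, 2020; December 11, 2019 is within that limit.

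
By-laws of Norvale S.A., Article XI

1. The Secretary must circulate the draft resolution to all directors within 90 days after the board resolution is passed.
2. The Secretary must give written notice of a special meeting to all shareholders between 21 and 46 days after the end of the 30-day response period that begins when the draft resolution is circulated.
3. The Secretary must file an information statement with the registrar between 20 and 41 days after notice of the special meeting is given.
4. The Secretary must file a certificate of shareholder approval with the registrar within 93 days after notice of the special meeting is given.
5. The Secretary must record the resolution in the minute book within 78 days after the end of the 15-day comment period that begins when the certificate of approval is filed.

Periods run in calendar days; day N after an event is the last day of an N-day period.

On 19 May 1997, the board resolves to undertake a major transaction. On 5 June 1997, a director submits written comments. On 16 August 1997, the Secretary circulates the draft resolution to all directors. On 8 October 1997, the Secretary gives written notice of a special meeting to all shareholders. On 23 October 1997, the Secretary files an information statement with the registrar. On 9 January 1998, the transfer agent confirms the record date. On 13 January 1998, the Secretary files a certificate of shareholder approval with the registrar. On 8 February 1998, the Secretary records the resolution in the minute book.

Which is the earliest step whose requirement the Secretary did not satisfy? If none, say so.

(1) due by 19 May 1997 + 90 days = 17 August 1997; completed 16 August 1997, before the deadline.
(2) the permitted window runs from 15 September 1997 + 21 = 6 October 1997 to 15 September 1997 + 46 = 31 October 1997; done 8 October 1997 — within the window.
(3) the permitted window runs from 8 October 1997 + 20 = 28 October 1997 to 8 October 1997 + 41 = 18 November 1997; done 23 October 1997 — 5 days before the window opened.
No need to go further; step 3 was not satisfied.

Step 3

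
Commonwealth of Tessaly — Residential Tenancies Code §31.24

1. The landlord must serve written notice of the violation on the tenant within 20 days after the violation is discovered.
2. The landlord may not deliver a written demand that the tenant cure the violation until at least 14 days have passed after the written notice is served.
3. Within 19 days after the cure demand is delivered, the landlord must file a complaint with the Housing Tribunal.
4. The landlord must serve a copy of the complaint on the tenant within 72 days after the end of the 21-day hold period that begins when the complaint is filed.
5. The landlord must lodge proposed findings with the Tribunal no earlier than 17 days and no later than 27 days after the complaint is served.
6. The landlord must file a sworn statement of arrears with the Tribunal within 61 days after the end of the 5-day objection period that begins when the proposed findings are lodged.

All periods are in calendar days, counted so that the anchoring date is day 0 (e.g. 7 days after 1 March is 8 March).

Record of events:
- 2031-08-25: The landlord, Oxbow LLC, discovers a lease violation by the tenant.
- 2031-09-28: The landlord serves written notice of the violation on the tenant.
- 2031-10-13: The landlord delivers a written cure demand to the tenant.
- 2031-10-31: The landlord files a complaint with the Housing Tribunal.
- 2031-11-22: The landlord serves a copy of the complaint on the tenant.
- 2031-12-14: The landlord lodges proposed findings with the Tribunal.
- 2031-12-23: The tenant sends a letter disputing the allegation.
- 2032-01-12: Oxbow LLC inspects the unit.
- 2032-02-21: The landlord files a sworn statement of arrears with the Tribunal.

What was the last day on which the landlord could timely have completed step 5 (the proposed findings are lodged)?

2031-12-19

Step 5 runs from 2031-11-22, when the complaint is served. The window is 17–27 days after 2031-11-22; it closes on 2031-12-19.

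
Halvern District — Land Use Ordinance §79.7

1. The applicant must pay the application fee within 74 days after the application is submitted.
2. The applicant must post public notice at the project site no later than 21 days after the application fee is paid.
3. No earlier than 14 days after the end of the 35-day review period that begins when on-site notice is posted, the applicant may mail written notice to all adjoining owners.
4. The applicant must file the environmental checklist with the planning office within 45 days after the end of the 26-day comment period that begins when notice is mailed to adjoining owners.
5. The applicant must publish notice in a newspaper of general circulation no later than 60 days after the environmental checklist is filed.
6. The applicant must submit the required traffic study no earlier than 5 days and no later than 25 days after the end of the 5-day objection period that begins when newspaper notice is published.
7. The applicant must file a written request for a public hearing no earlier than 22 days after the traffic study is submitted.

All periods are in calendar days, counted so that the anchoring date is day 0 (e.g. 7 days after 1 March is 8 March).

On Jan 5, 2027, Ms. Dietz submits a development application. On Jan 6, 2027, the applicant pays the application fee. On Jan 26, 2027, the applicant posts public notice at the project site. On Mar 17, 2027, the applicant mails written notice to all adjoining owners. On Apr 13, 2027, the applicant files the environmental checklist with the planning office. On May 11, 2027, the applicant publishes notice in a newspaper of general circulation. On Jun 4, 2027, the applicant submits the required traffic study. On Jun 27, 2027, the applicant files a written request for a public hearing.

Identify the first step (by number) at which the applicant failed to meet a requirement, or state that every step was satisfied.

Step 1 — counting 74 days from Jan 5, 2027 (when the application is submitted) gives a deadline of Mar 20, 2027; Jan 6, 2027 is within that limit.
Step 2 — counting 21 days from Jan 6, 2027 (when the application fee is paid) gives a deadline of Jan 27, 2027; completed Jan 26, 2027, before the deadline.
Step 3 — must wait 14 days from Mar 2, 2027 (end of the 35-day review period, which began when on-site notice is posted on Jan 26, 2027), so not before Mar 16, 2027; Mar 17, 2027 is on or after that date.
Step 4 — counting 45 days from Apr 12, 2027 (end of the 26-day comment period, which began when notice is mailed to adjoining owners on Mar 17, 2027) gives a deadline of May 27, 2027; done Apr 13, 2027 — timely.
Step 5 — counting 60 days from Apr 13, 2027 (when the environmental checklist is filed) gives a deadline of Jun 12, 2027; done May 11, 2027 — timely.
Step 6 — 5 and 25 days from May 16, 2027 (end of the 5-day objection period, which began when newspaper notice is published on May 11, 2027) are May 21, 2027 and Jun 10, 2027 respectively; Jun 4, 2027 falls inside that range.
Step 7 — must wait 22 days from Jun 4, 2027 (when the traffic study is submitted), so not before Jun 26, 2027; done Jun 27, 2027, after the minimum wait.

None — every step was satisfied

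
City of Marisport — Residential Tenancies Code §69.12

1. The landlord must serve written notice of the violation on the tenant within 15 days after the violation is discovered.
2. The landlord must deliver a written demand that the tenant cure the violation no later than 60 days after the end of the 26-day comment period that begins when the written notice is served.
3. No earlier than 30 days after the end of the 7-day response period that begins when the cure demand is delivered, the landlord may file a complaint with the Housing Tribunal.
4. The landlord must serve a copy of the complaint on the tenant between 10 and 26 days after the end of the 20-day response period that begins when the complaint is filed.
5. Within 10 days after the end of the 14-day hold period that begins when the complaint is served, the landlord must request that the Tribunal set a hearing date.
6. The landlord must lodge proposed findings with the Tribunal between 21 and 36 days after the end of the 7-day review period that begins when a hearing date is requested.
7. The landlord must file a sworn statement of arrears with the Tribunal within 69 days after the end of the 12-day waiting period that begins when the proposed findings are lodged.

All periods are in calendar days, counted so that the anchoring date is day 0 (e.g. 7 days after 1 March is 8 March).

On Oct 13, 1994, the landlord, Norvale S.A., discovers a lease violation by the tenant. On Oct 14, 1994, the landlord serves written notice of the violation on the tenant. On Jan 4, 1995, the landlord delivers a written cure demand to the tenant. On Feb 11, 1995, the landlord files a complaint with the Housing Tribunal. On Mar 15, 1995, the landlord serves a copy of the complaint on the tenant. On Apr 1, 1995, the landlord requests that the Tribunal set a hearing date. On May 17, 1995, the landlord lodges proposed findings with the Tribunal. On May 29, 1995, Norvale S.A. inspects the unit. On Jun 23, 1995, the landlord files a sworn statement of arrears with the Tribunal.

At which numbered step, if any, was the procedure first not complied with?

Step 6

(1) due by Oct 13, 1994 + 15 days = Oct 28, 1994; completed Oct 14, 1994, before the deadline.
(2) due by Nov 9, 1994 + 60 days = Jan 8, 1995; completed Jan 4, 1995, before the deadline.
(3) permitted from Jan 11, 1995 + 30 days = Feb 10, 1995 onward; Feb 11, 1995 is on or after that date.
(4) the permitted window runs from Mar 3, 1995 + 10 = Mar 13, 1995 to Mar 3, 1995 + 26 = Mar 29, 1995; Mar 15, 1995 falls inside that range.
(5) due by Mar 29, 1995 + 10 days = Apr 8, 1995; Apr 1, 1995 is within that limit.
(6) the permitted window runs from Apr 8, 1995 + 21 = Apr 29, 1995 to Apr 8, 1995 + 36 = May 14, 1995; done May 17, 1995 — 3 days after the window closed.
No need to go further; step 6 was not satisfied.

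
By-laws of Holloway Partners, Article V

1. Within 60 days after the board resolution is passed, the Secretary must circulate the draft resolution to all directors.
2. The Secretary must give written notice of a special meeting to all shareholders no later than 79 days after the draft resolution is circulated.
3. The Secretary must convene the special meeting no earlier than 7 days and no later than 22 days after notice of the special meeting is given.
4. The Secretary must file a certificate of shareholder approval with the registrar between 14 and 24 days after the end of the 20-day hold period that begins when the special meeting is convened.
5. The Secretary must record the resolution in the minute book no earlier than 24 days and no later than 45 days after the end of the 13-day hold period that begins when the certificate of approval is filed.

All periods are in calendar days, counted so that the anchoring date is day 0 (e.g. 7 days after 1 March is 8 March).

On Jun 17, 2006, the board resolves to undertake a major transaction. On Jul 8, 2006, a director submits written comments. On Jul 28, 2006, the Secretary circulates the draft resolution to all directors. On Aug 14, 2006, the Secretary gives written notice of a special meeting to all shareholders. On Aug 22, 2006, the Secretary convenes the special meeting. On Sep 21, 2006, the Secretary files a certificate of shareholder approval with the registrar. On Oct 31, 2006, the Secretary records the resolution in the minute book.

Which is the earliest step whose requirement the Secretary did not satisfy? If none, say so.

Step 4

(1) due by Jun 17, 2006 + 60 days = Aug 16, 2006; completed Jul 28, 2006, before the deadline.
(2) due by Jul 28, 2006 + 79 days = Oct 15, 2006; completed Aug 14, 2006, before the deadline.
(3) the permitted window runs from Aug 14, 2006 + 7 = Aug 21, 2006 to Aug 14, 2006 + 22 = Sep 5, 2006; done Aug 22, 2006, which is between those dates.
(4) the permitted window runs from Sep 11, 2006 + 14 = Sep 25, 2006 to Sep 11, 2006 + 24 = Oct 5, 2006; Sep 21, 2006 is 4 days too early.
No need to go further; step 4 was not satisfied.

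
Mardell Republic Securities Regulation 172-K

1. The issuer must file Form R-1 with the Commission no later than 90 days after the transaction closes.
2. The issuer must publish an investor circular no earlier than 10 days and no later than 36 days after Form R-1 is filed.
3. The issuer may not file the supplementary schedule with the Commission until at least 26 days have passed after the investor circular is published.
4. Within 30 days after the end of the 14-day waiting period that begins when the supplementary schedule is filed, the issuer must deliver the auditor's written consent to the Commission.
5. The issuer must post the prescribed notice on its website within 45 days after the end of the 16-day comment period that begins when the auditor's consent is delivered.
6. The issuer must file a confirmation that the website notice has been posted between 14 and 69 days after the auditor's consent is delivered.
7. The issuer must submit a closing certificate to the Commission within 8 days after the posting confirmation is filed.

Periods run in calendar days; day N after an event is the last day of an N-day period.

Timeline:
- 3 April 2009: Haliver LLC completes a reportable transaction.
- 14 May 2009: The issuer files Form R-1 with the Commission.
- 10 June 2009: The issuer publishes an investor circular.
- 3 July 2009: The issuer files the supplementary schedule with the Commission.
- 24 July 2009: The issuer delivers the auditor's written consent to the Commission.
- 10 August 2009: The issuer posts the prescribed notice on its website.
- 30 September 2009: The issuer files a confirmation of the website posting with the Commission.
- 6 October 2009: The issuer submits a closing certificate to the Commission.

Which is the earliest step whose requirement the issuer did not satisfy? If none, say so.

Step 3

Step 1: 90 days after 3 April 2009 (when the transaction closes) is 2 July 2009; done 14 May 2009 — timely.
Step 2: the window is 10–36 days after 14 May 2009 (when Form R-1 is filed), so 24 May 2009 through 19 June 2009; 10 June 2009 falls inside that range.
Step 3: the earliest permitted date is 26 days after 10 June 2009 (when the investor circular is published), i.e. 6 July 2009; acted on 3 July 2009, 3 days prematurely.
No need to go further; step 3 was not satisfied.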